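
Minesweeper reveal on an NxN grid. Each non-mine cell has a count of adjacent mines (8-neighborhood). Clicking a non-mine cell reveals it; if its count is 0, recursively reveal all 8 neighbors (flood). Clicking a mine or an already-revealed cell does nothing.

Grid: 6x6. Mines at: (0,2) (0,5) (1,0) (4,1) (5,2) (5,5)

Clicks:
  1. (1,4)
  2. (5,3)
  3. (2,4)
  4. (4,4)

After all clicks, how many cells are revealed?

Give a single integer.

Click 1 (1,4) count=1: revealed 1 new [(1,4)] -> total=1
Click 2 (5,3) count=1: revealed 1 new [(5,3)] -> total=2
Click 3 (2,4) count=0: revealed 18 new [(1,1) (1,2) (1,3) (1,5) (2,1) (2,2) (2,3) (2,4) (2,5) (3,1) (3,2) (3,3) (3,4) (3,5) (4,2) (4,3) (4,4) (4,5)] -> total=20
Click 4 (4,4) count=1: revealed 0 new [(none)] -> total=20

Answer: 20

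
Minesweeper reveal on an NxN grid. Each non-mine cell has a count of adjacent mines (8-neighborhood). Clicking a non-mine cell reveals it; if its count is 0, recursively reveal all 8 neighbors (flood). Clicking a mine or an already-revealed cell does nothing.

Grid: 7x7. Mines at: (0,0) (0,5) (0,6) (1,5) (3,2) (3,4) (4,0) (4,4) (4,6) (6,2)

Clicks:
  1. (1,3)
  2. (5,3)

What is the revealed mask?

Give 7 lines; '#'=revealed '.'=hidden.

Click 1 (1,3) count=0: revealed 12 new [(0,1) (0,2) (0,3) (0,4) (1,1) (1,2) (1,3) (1,4) (2,1) (2,2) (2,3) (2,4)] -> total=12
Click 2 (5,3) count=2: revealed 1 new [(5,3)] -> total=13

Answer: .####..
.####..
.####..
.......
.......
...#...
.......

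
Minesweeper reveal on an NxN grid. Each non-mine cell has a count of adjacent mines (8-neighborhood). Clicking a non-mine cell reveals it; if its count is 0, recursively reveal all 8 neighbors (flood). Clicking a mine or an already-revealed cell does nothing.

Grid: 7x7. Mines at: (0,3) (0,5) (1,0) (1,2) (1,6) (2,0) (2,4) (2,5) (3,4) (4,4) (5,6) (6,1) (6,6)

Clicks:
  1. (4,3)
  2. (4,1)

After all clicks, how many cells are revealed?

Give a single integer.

Answer: 15

Derivation:
Click 1 (4,3) count=2: revealed 1 new [(4,3)] -> total=1
Click 2 (4,1) count=0: revealed 14 new [(2,1) (2,2) (2,3) (3,0) (3,1) (3,2) (3,3) (4,0) (4,1) (4,2) (5,0) (5,1) (5,2) (5,3)] -> total=15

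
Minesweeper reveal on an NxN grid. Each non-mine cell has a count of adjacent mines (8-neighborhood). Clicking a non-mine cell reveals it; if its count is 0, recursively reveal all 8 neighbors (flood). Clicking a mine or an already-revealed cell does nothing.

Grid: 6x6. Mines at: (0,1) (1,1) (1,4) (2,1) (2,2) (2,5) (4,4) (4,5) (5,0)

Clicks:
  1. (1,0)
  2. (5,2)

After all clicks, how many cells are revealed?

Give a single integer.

Answer: 10

Derivation:
Click 1 (1,0) count=3: revealed 1 new [(1,0)] -> total=1
Click 2 (5,2) count=0: revealed 9 new [(3,1) (3,2) (3,3) (4,1) (4,2) (4,3) (5,1) (5,2) (5,3)] -> total=10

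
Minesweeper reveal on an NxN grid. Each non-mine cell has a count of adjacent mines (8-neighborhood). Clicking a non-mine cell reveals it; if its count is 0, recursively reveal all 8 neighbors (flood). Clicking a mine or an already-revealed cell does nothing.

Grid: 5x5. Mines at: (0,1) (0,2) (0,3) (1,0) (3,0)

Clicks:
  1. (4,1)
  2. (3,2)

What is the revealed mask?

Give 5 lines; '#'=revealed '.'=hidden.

Answer: .....
.####
.####
.####
.####

Derivation:
Click 1 (4,1) count=1: revealed 1 new [(4,1)] -> total=1
Click 2 (3,2) count=0: revealed 15 new [(1,1) (1,2) (1,3) (1,4) (2,1) (2,2) (2,3) (2,4) (3,1) (3,2) (3,3) (3,4) (4,2) (4,3) (4,4)] -> total=16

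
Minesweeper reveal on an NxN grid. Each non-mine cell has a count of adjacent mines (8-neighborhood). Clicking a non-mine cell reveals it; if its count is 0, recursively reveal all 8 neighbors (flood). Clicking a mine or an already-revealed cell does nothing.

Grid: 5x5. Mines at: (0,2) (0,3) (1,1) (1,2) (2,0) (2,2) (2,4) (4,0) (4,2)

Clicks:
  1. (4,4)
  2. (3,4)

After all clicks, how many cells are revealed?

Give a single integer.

Answer: 4

Derivation:
Click 1 (4,4) count=0: revealed 4 new [(3,3) (3,4) (4,3) (4,4)] -> total=4
Click 2 (3,4) count=1: revealed 0 new [(none)] -> total=4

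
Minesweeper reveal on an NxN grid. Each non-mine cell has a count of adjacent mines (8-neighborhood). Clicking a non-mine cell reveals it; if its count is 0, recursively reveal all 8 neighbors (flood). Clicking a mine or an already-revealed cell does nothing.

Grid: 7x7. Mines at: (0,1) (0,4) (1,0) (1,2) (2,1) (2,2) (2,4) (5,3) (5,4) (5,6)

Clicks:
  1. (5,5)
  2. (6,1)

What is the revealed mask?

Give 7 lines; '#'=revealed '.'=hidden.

Answer: .......
.......
.......
###....
###....
###..#.
###....

Derivation:
Click 1 (5,5) count=2: revealed 1 new [(5,5)] -> total=1
Click 2 (6,1) count=0: revealed 12 new [(3,0) (3,1) (3,2) (4,0) (4,1) (4,2) (5,0) (5,1) (5,2) (6,0) (6,1) (6,2)] -> total=13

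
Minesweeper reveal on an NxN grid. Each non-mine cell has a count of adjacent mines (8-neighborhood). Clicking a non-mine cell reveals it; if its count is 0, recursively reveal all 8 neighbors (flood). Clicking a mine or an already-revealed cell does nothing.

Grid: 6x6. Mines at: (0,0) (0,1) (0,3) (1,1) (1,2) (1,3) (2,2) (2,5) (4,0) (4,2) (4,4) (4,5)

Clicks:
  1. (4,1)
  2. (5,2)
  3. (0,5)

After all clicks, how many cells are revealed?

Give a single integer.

Answer: 6

Derivation:
Click 1 (4,1) count=2: revealed 1 new [(4,1)] -> total=1
Click 2 (5,2) count=1: revealed 1 new [(5,2)] -> total=2
Click 3 (0,5) count=0: revealed 4 new [(0,4) (0,5) (1,4) (1,5)] -> total=6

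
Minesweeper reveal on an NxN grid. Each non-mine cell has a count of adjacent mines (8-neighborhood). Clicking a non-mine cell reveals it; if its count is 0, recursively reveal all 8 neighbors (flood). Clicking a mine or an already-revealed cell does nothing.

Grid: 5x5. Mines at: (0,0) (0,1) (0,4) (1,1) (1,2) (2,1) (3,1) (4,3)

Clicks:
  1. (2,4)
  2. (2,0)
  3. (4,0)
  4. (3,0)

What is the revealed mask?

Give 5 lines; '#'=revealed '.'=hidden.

Answer: .....
...##
#..##
#..##
#....

Derivation:
Click 1 (2,4) count=0: revealed 6 new [(1,3) (1,4) (2,3) (2,4) (3,3) (3,4)] -> total=6
Click 2 (2,0) count=3: revealed 1 new [(2,0)] -> total=7
Click 3 (4,0) count=1: revealed 1 new [(4,0)] -> total=8
Click 4 (3,0) count=2: revealed 1 new [(3,0)] -> total=9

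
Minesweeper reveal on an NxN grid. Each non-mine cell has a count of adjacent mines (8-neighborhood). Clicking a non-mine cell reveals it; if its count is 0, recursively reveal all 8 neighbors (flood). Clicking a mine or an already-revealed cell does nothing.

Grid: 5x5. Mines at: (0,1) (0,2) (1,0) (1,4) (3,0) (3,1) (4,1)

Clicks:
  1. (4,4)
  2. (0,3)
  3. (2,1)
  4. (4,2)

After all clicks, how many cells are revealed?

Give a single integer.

Click 1 (4,4) count=0: revealed 9 new [(2,2) (2,3) (2,4) (3,2) (3,3) (3,4) (4,2) (4,3) (4,4)] -> total=9
Click 2 (0,3) count=2: revealed 1 new [(0,3)] -> total=10
Click 3 (2,1) count=3: revealed 1 new [(2,1)] -> total=11
Click 4 (4,2) count=2: revealed 0 new [(none)] -> total=11

Answer: 11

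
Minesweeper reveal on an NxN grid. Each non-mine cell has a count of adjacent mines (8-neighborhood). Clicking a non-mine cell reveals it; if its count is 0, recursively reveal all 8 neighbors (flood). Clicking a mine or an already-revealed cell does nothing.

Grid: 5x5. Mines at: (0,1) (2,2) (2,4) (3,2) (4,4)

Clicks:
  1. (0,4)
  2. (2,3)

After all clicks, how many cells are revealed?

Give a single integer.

Answer: 7

Derivation:
Click 1 (0,4) count=0: revealed 6 new [(0,2) (0,3) (0,4) (1,2) (1,3) (1,4)] -> total=6
Click 2 (2,3) count=3: revealed 1 new [(2,3)] -> total=7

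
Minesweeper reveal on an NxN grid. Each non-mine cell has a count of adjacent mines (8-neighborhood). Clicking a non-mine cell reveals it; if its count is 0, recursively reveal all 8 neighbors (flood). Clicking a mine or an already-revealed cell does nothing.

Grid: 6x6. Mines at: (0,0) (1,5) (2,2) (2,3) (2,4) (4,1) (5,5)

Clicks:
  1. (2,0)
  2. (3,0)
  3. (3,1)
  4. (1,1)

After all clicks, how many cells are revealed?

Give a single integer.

Answer: 6

Derivation:
Click 1 (2,0) count=0: revealed 6 new [(1,0) (1,1) (2,0) (2,1) (3,0) (3,1)] -> total=6
Click 2 (3,0) count=1: revealed 0 new [(none)] -> total=6
Click 3 (3,1) count=2: revealed 0 new [(none)] -> total=6
Click 4 (1,1) count=2: revealed 0 new [(none)] -> total=6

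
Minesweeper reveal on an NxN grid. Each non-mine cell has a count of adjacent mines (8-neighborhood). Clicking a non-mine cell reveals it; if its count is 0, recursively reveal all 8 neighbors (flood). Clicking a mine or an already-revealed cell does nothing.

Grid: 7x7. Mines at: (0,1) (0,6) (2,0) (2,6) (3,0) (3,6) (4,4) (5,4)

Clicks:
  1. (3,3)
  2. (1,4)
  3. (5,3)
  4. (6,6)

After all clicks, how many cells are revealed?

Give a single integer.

Answer: 37

Derivation:
Click 1 (3,3) count=1: revealed 1 new [(3,3)] -> total=1
Click 2 (1,4) count=0: revealed 30 new [(0,2) (0,3) (0,4) (0,5) (1,1) (1,2) (1,3) (1,4) (1,5) (2,1) (2,2) (2,3) (2,4) (2,5) (3,1) (3,2) (3,4) (3,5) (4,0) (4,1) (4,2) (4,3) (5,0) (5,1) (5,2) (5,3) (6,0) (6,1) (6,2) (6,3)] -> total=31
Click 3 (5,3) count=2: revealed 0 new [(none)] -> total=31
Click 4 (6,6) count=0: revealed 6 new [(4,5) (4,6) (5,5) (5,6) (6,5) (6,6)] -> total=37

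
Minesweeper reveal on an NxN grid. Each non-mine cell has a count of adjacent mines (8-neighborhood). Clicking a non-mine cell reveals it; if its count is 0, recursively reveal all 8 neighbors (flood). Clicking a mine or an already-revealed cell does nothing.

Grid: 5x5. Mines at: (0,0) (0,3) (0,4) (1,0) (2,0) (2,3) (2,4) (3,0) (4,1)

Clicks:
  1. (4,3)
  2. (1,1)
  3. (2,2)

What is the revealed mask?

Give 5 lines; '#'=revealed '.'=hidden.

Click 1 (4,3) count=0: revealed 6 new [(3,2) (3,3) (3,4) (4,2) (4,3) (4,4)] -> total=6
Click 2 (1,1) count=3: revealed 1 new [(1,1)] -> total=7
Click 3 (2,2) count=1: revealed 1 new [(2,2)] -> total=8

Answer: .....
.#...
..#..
..###
..###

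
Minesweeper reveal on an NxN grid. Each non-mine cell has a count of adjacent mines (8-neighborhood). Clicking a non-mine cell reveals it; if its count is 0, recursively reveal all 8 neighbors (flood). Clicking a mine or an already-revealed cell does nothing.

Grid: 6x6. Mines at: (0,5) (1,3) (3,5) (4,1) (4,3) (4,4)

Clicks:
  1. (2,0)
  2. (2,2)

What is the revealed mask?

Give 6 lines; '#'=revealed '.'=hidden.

Answer: ###...
###...
###...
###...
......
......

Derivation:
Click 1 (2,0) count=0: revealed 12 new [(0,0) (0,1) (0,2) (1,0) (1,1) (1,2) (2,0) (2,1) (2,2) (3,0) (3,1) (3,2)] -> total=12
Click 2 (2,2) count=1: revealed 0 new [(none)] -> total=12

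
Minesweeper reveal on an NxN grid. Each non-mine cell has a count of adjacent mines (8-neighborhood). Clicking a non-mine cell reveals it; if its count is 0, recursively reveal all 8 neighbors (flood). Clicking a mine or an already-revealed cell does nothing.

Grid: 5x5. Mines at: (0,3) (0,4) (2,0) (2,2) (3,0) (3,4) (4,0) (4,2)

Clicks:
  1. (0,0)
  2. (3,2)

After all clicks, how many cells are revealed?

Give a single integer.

Answer: 7

Derivation:
Click 1 (0,0) count=0: revealed 6 new [(0,0) (0,1) (0,2) (1,0) (1,1) (1,2)] -> total=6
Click 2 (3,2) count=2: revealed 1 new [(3,2)] -> total=7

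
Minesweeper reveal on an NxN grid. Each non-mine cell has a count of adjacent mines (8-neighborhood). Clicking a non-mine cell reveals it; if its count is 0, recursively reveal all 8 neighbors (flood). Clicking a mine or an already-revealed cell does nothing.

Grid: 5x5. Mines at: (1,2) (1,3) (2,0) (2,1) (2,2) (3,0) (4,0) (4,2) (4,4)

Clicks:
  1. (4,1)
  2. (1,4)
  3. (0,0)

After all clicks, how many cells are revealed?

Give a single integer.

Click 1 (4,1) count=3: revealed 1 new [(4,1)] -> total=1
Click 2 (1,4) count=1: revealed 1 new [(1,4)] -> total=2
Click 3 (0,0) count=0: revealed 4 new [(0,0) (0,1) (1,0) (1,1)] -> total=6

Answer: 6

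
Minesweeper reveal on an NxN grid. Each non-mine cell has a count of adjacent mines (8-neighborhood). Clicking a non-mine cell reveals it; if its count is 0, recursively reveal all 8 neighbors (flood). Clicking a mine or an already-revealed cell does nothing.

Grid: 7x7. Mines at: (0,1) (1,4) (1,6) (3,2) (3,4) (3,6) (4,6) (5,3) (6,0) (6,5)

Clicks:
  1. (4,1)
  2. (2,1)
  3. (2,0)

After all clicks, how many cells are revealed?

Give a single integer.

Answer: 10

Derivation:
Click 1 (4,1) count=1: revealed 1 new [(4,1)] -> total=1
Click 2 (2,1) count=1: revealed 1 new [(2,1)] -> total=2
Click 3 (2,0) count=0: revealed 8 new [(1,0) (1,1) (2,0) (3,0) (3,1) (4,0) (5,0) (5,1)] -> total=10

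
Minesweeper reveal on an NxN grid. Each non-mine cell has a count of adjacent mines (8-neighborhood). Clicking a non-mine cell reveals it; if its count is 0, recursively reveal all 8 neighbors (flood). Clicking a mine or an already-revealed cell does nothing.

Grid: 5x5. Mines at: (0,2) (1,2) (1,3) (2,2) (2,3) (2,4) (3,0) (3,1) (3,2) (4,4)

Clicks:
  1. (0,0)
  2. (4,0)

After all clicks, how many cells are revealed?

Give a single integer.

Answer: 7

Derivation:
Click 1 (0,0) count=0: revealed 6 new [(0,0) (0,1) (1,0) (1,1) (2,0) (2,1)] -> total=6
Click 2 (4,0) count=2: revealed 1 new [(4,0)] -> total=7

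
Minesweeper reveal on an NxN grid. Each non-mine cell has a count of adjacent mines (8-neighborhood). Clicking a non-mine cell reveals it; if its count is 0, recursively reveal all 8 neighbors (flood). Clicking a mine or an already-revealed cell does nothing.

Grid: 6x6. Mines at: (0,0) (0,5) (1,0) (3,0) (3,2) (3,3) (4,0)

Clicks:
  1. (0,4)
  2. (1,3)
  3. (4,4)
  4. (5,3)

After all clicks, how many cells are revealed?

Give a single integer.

Click 1 (0,4) count=1: revealed 1 new [(0,4)] -> total=1
Click 2 (1,3) count=0: revealed 11 new [(0,1) (0,2) (0,3) (1,1) (1,2) (1,3) (1,4) (2,1) (2,2) (2,3) (2,4)] -> total=12
Click 3 (4,4) count=1: revealed 1 new [(4,4)] -> total=13
Click 4 (5,3) count=0: revealed 13 new [(1,5) (2,5) (3,4) (3,5) (4,1) (4,2) (4,3) (4,5) (5,1) (5,2) (5,3) (5,4) (5,5)] -> total=26

Answer: 26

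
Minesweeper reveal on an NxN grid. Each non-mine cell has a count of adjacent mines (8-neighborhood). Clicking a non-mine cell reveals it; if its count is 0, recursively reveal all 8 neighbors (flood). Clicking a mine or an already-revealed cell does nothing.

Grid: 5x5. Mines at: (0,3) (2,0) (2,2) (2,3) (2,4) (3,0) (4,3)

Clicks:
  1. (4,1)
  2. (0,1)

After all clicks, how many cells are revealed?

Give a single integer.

Click 1 (4,1) count=1: revealed 1 new [(4,1)] -> total=1
Click 2 (0,1) count=0: revealed 6 new [(0,0) (0,1) (0,2) (1,0) (1,1) (1,2)] -> total=7

Answer: 7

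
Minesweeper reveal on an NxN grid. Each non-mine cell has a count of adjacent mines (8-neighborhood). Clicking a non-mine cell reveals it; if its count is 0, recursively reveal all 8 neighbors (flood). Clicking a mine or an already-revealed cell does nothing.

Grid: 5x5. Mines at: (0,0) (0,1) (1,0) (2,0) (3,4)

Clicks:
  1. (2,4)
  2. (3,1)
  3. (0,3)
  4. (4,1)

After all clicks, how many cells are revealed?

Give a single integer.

Answer: 19

Derivation:
Click 1 (2,4) count=1: revealed 1 new [(2,4)] -> total=1
Click 2 (3,1) count=1: revealed 1 new [(3,1)] -> total=2
Click 3 (0,3) count=0: revealed 17 new [(0,2) (0,3) (0,4) (1,1) (1,2) (1,3) (1,4) (2,1) (2,2) (2,3) (3,0) (3,2) (3,3) (4,0) (4,1) (4,2) (4,3)] -> total=19
Click 4 (4,1) count=0: revealed 0 new [(none)] -> total=19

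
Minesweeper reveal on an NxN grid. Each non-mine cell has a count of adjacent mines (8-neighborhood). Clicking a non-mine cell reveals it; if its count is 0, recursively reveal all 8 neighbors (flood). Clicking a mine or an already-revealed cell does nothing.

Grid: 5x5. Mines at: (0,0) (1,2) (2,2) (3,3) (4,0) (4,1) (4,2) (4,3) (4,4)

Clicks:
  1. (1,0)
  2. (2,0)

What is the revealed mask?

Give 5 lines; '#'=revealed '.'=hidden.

Answer: .....
##...
##...
##...
.....

Derivation:
Click 1 (1,0) count=1: revealed 1 new [(1,0)] -> total=1
Click 2 (2,0) count=0: revealed 5 new [(1,1) (2,0) (2,1) (3,0) (3,1)] -> total=6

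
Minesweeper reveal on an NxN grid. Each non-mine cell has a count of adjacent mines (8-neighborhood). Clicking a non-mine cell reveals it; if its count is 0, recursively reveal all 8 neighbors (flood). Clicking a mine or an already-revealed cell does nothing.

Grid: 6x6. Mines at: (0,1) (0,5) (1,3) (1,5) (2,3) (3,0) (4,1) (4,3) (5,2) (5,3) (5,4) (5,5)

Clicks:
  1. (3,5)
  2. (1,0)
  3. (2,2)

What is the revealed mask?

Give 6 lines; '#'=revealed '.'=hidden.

Answer: ......
#.....
..#.##
....##
....##
......

Derivation:
Click 1 (3,5) count=0: revealed 6 new [(2,4) (2,5) (3,4) (3,5) (4,4) (4,5)] -> total=6
Click 2 (1,0) count=1: revealed 1 new [(1,0)] -> total=7
Click 3 (2,2) count=2: revealed 1 new [(2,2)] -> total=8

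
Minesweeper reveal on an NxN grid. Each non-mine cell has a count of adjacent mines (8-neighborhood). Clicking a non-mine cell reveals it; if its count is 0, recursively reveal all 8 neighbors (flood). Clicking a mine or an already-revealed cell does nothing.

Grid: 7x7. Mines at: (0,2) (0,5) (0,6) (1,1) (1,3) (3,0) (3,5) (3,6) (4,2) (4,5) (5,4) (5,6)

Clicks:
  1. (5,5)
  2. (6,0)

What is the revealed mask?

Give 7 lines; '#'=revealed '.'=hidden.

Answer: .......
.......
.......
.......
##.....
####.#.
####...

Derivation:
Click 1 (5,5) count=3: revealed 1 new [(5,5)] -> total=1
Click 2 (6,0) count=0: revealed 10 new [(4,0) (4,1) (5,0) (5,1) (5,2) (5,3) (6,0) (6,1) (6,2) (6,3)] -> total=11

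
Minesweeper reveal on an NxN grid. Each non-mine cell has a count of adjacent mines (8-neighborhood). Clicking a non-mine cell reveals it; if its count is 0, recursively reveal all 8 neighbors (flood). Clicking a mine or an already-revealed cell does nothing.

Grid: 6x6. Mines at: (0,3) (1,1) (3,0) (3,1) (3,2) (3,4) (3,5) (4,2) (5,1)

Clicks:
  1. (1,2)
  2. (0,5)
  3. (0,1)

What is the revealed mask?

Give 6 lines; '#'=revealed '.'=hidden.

Answer: .#..##
..#.##
....##
......
......
......

Derivation:
Click 1 (1,2) count=2: revealed 1 new [(1,2)] -> total=1
Click 2 (0,5) count=0: revealed 6 new [(0,4) (0,5) (1,4) (1,5) (2,4) (2,5)] -> total=7
Click 3 (0,1) count=1: revealed 1 new [(0,1)] -> total=8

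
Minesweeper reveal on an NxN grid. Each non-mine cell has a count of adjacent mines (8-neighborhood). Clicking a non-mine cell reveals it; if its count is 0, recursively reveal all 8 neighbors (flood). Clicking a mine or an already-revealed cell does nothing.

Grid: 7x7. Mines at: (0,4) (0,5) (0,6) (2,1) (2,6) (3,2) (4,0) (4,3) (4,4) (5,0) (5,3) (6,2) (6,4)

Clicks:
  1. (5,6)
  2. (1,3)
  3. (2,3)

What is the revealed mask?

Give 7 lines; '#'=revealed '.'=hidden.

Answer: .......
...#...
...#...
.....##
.....##
.....##
.....##

Derivation:
Click 1 (5,6) count=0: revealed 8 new [(3,5) (3,6) (4,5) (4,6) (5,5) (5,6) (6,5) (6,6)] -> total=8
Click 2 (1,3) count=1: revealed 1 new [(1,3)] -> total=9
Click 3 (2,3) count=1: revealed 1 new [(2,3)] -> total=10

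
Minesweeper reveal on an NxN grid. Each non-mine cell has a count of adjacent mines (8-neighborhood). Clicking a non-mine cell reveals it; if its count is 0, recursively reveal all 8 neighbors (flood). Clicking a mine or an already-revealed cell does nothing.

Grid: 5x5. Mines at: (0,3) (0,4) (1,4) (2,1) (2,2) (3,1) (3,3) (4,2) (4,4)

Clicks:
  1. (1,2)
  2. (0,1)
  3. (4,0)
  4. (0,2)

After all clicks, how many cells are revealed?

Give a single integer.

Click 1 (1,2) count=3: revealed 1 new [(1,2)] -> total=1
Click 2 (0,1) count=0: revealed 5 new [(0,0) (0,1) (0,2) (1,0) (1,1)] -> total=6
Click 3 (4,0) count=1: revealed 1 new [(4,0)] -> total=7
Click 4 (0,2) count=1: revealed 0 new [(none)] -> total=7

Answer: 7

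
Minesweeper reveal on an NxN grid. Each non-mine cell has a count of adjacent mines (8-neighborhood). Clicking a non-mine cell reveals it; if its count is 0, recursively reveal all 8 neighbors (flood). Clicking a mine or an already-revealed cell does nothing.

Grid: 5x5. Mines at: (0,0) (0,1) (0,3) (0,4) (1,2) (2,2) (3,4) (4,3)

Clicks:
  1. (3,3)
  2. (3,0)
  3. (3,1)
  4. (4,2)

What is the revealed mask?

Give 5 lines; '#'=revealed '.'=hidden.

Click 1 (3,3) count=3: revealed 1 new [(3,3)] -> total=1
Click 2 (3,0) count=0: revealed 10 new [(1,0) (1,1) (2,0) (2,1) (3,0) (3,1) (3,2) (4,0) (4,1) (4,2)] -> total=11
Click 3 (3,1) count=1: revealed 0 new [(none)] -> total=11
Click 4 (4,2) count=1: revealed 0 new [(none)] -> total=11

Answer: .....
##...
##...
####.
###..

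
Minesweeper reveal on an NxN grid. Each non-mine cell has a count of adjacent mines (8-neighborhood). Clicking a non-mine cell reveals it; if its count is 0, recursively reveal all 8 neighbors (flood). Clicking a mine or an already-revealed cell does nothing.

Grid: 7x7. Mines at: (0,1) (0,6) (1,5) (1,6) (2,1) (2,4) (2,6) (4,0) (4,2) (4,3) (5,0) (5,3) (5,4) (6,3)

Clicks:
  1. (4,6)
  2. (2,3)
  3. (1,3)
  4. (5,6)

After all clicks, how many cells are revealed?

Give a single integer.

Answer: 10

Derivation:
Click 1 (4,6) count=0: revealed 8 new [(3,5) (3,6) (4,5) (4,6) (5,5) (5,6) (6,5) (6,6)] -> total=8
Click 2 (2,3) count=1: revealed 1 new [(2,3)] -> total=9
Click 3 (1,3) count=1: revealed 1 new [(1,3)] -> total=10
Click 4 (5,6) count=0: revealed 0 new [(none)] -> total=10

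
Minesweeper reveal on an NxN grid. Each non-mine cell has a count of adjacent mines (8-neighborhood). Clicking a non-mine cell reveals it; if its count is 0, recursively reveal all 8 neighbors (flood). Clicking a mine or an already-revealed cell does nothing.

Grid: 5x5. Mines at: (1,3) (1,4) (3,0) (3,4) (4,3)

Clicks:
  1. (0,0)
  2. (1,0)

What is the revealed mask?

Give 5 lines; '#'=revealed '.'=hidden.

Click 1 (0,0) count=0: revealed 9 new [(0,0) (0,1) (0,2) (1,0) (1,1) (1,2) (2,0) (2,1) (2,2)] -> total=9
Click 2 (1,0) count=0: revealed 0 new [(none)] -> total=9

Answer: ###..
###..
###..
.....
.....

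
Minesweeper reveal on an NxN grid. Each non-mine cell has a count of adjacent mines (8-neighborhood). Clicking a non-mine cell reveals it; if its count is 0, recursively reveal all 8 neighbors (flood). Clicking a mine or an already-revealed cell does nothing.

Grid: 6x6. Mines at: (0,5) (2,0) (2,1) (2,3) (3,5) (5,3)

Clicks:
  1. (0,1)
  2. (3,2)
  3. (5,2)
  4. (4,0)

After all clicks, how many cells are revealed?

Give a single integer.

Answer: 19

Derivation:
Click 1 (0,1) count=0: revealed 10 new [(0,0) (0,1) (0,2) (0,3) (0,4) (1,0) (1,1) (1,2) (1,3) (1,4)] -> total=10
Click 2 (3,2) count=2: revealed 1 new [(3,2)] -> total=11
Click 3 (5,2) count=1: revealed 1 new [(5,2)] -> total=12
Click 4 (4,0) count=0: revealed 7 new [(3,0) (3,1) (4,0) (4,1) (4,2) (5,0) (5,1)] -> total=19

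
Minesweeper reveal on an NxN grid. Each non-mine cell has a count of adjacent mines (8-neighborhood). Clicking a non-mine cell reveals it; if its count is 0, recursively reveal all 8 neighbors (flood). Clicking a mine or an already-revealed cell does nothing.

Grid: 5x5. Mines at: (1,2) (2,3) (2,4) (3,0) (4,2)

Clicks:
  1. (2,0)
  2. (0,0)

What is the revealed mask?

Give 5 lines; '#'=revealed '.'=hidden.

Click 1 (2,0) count=1: revealed 1 new [(2,0)] -> total=1
Click 2 (0,0) count=0: revealed 5 new [(0,0) (0,1) (1,0) (1,1) (2,1)] -> total=6

Answer: ##...
##...
##...
.....
.....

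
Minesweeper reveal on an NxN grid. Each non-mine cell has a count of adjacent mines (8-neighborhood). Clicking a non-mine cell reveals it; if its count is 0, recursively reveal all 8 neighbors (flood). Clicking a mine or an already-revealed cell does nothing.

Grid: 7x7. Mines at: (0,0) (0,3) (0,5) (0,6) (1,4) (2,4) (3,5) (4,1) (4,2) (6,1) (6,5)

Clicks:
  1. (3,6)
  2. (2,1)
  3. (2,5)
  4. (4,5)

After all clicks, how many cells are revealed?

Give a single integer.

Click 1 (3,6) count=1: revealed 1 new [(3,6)] -> total=1
Click 2 (2,1) count=0: revealed 12 new [(1,0) (1,1) (1,2) (1,3) (2,0) (2,1) (2,2) (2,3) (3,0) (3,1) (3,2) (3,3)] -> total=13
Click 3 (2,5) count=3: revealed 1 new [(2,5)] -> total=14
Click 4 (4,5) count=1: revealed 1 new [(4,5)] -> total=15

Answer: 15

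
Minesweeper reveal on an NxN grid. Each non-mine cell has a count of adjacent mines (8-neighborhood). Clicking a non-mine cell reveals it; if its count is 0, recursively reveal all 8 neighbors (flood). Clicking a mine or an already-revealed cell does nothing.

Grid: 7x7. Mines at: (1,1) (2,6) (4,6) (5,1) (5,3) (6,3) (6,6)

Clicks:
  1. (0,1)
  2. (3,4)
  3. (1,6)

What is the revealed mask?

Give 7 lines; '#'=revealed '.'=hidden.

Click 1 (0,1) count=1: revealed 1 new [(0,1)] -> total=1
Click 2 (3,4) count=0: revealed 28 new [(0,2) (0,3) (0,4) (0,5) (0,6) (1,2) (1,3) (1,4) (1,5) (1,6) (2,0) (2,1) (2,2) (2,3) (2,4) (2,5) (3,0) (3,1) (3,2) (3,3) (3,4) (3,5) (4,0) (4,1) (4,2) (4,3) (4,4) (4,5)] -> total=29
Click 3 (1,6) count=1: revealed 0 new [(none)] -> total=29

Answer: .######
..#####
######.
######.
######.
.......
.......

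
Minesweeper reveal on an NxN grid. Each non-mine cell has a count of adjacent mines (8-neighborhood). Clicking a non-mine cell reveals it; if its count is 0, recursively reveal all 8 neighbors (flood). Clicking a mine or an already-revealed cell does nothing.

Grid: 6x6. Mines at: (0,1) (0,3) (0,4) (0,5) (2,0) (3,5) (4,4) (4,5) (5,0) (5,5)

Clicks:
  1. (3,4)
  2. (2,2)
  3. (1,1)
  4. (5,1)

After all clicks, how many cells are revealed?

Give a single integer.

Answer: 18

Derivation:
Click 1 (3,4) count=3: revealed 1 new [(3,4)] -> total=1
Click 2 (2,2) count=0: revealed 17 new [(1,1) (1,2) (1,3) (1,4) (2,1) (2,2) (2,3) (2,4) (3,1) (3,2) (3,3) (4,1) (4,2) (4,3) (5,1) (5,2) (5,3)] -> total=18
Click 3 (1,1) count=2: revealed 0 new [(none)] -> total=18
Click 4 (5,1) count=1: revealed 0 new [(none)] -> total=18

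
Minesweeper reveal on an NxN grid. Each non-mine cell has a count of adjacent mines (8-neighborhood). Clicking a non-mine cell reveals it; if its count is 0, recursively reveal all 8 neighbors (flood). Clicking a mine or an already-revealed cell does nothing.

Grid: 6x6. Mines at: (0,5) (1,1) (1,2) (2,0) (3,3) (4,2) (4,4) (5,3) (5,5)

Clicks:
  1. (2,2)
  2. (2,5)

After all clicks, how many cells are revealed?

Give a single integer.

Click 1 (2,2) count=3: revealed 1 new [(2,2)] -> total=1
Click 2 (2,5) count=0: revealed 6 new [(1,4) (1,5) (2,4) (2,5) (3,4) (3,5)] -> total=7

Answer: 7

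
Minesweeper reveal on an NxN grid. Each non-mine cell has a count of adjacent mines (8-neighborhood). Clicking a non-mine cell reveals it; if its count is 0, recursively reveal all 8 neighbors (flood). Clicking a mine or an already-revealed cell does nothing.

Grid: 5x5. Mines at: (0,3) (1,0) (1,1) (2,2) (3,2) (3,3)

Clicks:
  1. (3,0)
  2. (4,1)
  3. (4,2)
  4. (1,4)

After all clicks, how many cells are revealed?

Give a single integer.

Answer: 8

Derivation:
Click 1 (3,0) count=0: revealed 6 new [(2,0) (2,1) (3,0) (3,1) (4,0) (4,1)] -> total=6
Click 2 (4,1) count=1: revealed 0 new [(none)] -> total=6
Click 3 (4,2) count=2: revealed 1 new [(4,2)] -> total=7
Click 4 (1,4) count=1: revealed 1 new [(1,4)] -> total=8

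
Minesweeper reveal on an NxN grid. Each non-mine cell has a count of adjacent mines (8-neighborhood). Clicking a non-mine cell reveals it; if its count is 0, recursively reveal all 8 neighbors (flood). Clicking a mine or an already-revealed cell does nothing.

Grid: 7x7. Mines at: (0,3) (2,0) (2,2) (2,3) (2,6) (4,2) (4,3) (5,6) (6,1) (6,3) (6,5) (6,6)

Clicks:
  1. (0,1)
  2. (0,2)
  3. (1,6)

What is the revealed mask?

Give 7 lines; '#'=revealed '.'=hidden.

Answer: ###....
###...#
.......
.......
.......
.......
.......

Derivation:
Click 1 (0,1) count=0: revealed 6 new [(0,0) (0,1) (0,2) (1,0) (1,1) (1,2)] -> total=6
Click 2 (0,2) count=1: revealed 0 new [(none)] -> total=6
Click 3 (1,6) count=1: revealed 1 new [(1,6)] -> total=7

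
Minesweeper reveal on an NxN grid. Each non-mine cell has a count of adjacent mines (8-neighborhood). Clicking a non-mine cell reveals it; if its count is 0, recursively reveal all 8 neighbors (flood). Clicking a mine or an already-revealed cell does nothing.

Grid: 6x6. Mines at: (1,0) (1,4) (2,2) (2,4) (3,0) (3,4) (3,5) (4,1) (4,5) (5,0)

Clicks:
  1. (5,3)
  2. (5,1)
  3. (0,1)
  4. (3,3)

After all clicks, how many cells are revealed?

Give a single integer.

Click 1 (5,3) count=0: revealed 6 new [(4,2) (4,3) (4,4) (5,2) (5,3) (5,4)] -> total=6
Click 2 (5,1) count=2: revealed 1 new [(5,1)] -> total=7
Click 3 (0,1) count=1: revealed 1 new [(0,1)] -> total=8
Click 4 (3,3) count=3: revealed 1 new [(3,3)] -> total=9

Answer: 9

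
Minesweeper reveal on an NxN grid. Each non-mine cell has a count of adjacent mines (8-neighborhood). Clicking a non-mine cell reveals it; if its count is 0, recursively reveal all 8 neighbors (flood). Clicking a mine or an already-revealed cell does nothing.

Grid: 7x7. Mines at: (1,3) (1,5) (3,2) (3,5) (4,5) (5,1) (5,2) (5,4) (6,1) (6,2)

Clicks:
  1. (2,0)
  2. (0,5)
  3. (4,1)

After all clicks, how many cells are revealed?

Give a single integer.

Click 1 (2,0) count=0: revealed 13 new [(0,0) (0,1) (0,2) (1,0) (1,1) (1,2) (2,0) (2,1) (2,2) (3,0) (3,1) (4,0) (4,1)] -> total=13
Click 2 (0,5) count=1: revealed 1 new [(0,5)] -> total=14
Click 3 (4,1) count=3: revealed 0 new [(none)] -> total=14

Answer: 14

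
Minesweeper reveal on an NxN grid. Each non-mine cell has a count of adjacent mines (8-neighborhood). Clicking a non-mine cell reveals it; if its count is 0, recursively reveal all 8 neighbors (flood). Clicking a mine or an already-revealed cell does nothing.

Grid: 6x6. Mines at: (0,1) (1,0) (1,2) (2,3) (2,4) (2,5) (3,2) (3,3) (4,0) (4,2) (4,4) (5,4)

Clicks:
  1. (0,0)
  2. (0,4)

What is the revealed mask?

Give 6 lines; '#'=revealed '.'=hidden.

Answer: #..###
...###
......
......
......
......

Derivation:
Click 1 (0,0) count=2: revealed 1 new [(0,0)] -> total=1
Click 2 (0,4) count=0: revealed 6 new [(0,3) (0,4) (0,5) (1,3) (1,4) (1,5)] -> total=7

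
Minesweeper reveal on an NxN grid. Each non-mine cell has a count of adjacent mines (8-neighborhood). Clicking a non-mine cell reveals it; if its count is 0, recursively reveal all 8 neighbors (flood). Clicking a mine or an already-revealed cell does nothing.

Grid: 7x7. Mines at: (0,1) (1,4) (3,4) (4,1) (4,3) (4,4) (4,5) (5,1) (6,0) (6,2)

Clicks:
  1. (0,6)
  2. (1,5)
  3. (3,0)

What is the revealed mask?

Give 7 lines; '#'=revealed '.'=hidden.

Click 1 (0,6) count=0: revealed 8 new [(0,5) (0,6) (1,5) (1,6) (2,5) (2,6) (3,5) (3,6)] -> total=8
Click 2 (1,5) count=1: revealed 0 new [(none)] -> total=8
Click 3 (3,0) count=1: revealed 1 new [(3,0)] -> total=9

Answer: .....##
.....##
.....##
#....##
.......
.......
.......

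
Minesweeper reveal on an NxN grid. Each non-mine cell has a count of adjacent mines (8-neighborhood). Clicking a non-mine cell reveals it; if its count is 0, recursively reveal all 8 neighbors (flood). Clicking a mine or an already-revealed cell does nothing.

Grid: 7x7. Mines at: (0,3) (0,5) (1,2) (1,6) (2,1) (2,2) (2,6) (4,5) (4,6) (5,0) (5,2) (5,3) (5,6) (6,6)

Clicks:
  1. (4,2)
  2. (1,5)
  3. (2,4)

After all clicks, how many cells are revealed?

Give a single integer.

Answer: 10

Derivation:
Click 1 (4,2) count=2: revealed 1 new [(4,2)] -> total=1
Click 2 (1,5) count=3: revealed 1 new [(1,5)] -> total=2
Click 3 (2,4) count=0: revealed 8 new [(1,3) (1,4) (2,3) (2,4) (2,5) (3,3) (3,4) (3,5)] -> total=10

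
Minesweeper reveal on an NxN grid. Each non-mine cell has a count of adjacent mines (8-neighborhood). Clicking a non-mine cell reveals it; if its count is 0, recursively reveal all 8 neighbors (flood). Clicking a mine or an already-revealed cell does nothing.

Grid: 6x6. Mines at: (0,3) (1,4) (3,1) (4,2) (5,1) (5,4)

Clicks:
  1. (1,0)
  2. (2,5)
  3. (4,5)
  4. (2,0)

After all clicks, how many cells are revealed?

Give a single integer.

Click 1 (1,0) count=0: revealed 9 new [(0,0) (0,1) (0,2) (1,0) (1,1) (1,2) (2,0) (2,1) (2,2)] -> total=9
Click 2 (2,5) count=1: revealed 1 new [(2,5)] -> total=10
Click 3 (4,5) count=1: revealed 1 new [(4,5)] -> total=11
Click 4 (2,0) count=1: revealed 0 new [(none)] -> total=11

Answer: 11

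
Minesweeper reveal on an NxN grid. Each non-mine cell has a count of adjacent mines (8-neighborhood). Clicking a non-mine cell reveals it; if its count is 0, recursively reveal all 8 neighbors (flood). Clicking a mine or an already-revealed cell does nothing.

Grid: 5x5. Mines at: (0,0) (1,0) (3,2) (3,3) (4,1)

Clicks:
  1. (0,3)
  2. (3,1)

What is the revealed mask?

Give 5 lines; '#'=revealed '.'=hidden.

Click 1 (0,3) count=0: revealed 12 new [(0,1) (0,2) (0,3) (0,4) (1,1) (1,2) (1,3) (1,4) (2,1) (2,2) (2,3) (2,4)] -> total=12
Click 2 (3,1) count=2: revealed 1 new [(3,1)] -> total=13

Answer: .####
.####
.####
.#...
.....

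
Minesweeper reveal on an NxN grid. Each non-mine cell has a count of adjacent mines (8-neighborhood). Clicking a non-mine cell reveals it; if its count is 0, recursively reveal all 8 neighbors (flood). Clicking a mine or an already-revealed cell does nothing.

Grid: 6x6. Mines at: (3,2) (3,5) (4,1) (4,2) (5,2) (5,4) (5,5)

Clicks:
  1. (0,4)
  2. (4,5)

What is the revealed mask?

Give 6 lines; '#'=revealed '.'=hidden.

Answer: ######
######
######
##....
.....#
......

Derivation:
Click 1 (0,4) count=0: revealed 20 new [(0,0) (0,1) (0,2) (0,3) (0,4) (0,5) (1,0) (1,1) (1,2) (1,3) (1,4) (1,5) (2,0) (2,1) (2,2) (2,3) (2,4) (2,5) (3,0) (3,1)] -> total=20
Click 2 (4,5) count=3: revealed 1 new [(4,5)] -> total=21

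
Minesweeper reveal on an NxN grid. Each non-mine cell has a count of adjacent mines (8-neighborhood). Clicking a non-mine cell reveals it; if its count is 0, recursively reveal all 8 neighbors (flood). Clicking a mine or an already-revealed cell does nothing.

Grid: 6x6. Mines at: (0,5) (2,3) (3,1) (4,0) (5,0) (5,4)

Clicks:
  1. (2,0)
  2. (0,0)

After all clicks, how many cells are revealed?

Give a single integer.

Answer: 13

Derivation:
Click 1 (2,0) count=1: revealed 1 new [(2,0)] -> total=1
Click 2 (0,0) count=0: revealed 12 new [(0,0) (0,1) (0,2) (0,3) (0,4) (1,0) (1,1) (1,2) (1,3) (1,4) (2,1) (2,2)] -> total=13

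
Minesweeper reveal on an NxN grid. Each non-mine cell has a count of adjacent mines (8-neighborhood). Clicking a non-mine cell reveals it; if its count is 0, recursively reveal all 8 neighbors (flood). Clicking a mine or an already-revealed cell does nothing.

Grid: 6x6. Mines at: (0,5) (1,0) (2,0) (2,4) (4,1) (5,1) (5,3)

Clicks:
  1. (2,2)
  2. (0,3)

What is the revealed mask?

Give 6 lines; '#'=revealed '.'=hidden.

Answer: .####.
.####.
.###..
.###..
......
......

Derivation:
Click 1 (2,2) count=0: revealed 14 new [(0,1) (0,2) (0,3) (0,4) (1,1) (1,2) (1,3) (1,4) (2,1) (2,2) (2,3) (3,1) (3,2) (3,3)] -> total=14
Click 2 (0,3) count=0: revealed 0 new [(none)] -> total=14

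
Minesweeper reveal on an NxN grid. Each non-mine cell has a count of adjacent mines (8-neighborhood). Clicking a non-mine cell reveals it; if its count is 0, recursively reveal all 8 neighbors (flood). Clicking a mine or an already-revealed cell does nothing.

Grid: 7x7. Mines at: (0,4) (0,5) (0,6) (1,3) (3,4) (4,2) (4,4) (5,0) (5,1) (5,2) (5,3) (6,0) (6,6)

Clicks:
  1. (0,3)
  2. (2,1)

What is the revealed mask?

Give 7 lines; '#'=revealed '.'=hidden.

Answer: ####...
###....
###....
###....
##.....
.......
.......

Derivation:
Click 1 (0,3) count=2: revealed 1 new [(0,3)] -> total=1
Click 2 (2,1) count=0: revealed 14 new [(0,0) (0,1) (0,2) (1,0) (1,1) (1,2) (2,0) (2,1) (2,2) (3,0) (3,1) (3,2) (4,0) (4,1)] -> total=15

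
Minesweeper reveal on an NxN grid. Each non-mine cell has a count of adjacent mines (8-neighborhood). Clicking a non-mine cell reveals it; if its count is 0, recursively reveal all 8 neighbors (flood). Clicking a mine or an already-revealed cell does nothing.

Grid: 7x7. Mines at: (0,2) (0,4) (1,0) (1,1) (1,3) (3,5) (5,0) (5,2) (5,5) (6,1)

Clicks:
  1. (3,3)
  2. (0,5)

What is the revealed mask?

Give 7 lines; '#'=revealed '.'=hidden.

Answer: .....#.
.......
#####..
#####..
#####..
.......
.......

Derivation:
Click 1 (3,3) count=0: revealed 15 new [(2,0) (2,1) (2,2) (2,3) (2,4) (3,0) (3,1) (3,2) (3,3) (3,4) (4,0) (4,1) (4,2) (4,3) (4,4)] -> total=15
Click 2 (0,5) count=1: revealed 1 new [(0,5)] -> total=16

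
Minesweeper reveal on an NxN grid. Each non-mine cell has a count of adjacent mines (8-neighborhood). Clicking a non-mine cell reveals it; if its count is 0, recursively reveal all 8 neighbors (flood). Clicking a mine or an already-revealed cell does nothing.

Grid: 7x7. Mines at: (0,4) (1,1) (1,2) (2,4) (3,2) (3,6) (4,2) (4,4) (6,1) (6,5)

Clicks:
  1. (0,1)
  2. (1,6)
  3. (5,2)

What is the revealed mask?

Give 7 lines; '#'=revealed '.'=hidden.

Click 1 (0,1) count=2: revealed 1 new [(0,1)] -> total=1
Click 2 (1,6) count=0: revealed 6 new [(0,5) (0,6) (1,5) (1,6) (2,5) (2,6)] -> total=7
Click 3 (5,2) count=2: revealed 1 new [(5,2)] -> total=8

Answer: .#...##
.....##
.....##
.......
.......
..#....
.......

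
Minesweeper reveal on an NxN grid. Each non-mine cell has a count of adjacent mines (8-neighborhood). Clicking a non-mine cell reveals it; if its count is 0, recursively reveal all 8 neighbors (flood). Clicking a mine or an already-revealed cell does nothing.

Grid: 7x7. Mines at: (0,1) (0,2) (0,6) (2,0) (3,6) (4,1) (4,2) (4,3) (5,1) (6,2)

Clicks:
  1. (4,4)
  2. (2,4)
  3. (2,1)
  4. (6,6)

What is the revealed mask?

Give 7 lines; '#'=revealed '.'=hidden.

Answer: ...###.
.#####.
.#####.
.#####.
....###
...####
...####

Derivation:
Click 1 (4,4) count=1: revealed 1 new [(4,4)] -> total=1
Click 2 (2,4) count=0: revealed 18 new [(0,3) (0,4) (0,5) (1,1) (1,2) (1,3) (1,4) (1,5) (2,1) (2,2) (2,3) (2,4) (2,5) (3,1) (3,2) (3,3) (3,4) (3,5)] -> total=19
Click 3 (2,1) count=1: revealed 0 new [(none)] -> total=19
Click 4 (6,6) count=0: revealed 10 new [(4,5) (4,6) (5,3) (5,4) (5,5) (5,6) (6,3) (6,4) (6,5) (6,6)] -> total=29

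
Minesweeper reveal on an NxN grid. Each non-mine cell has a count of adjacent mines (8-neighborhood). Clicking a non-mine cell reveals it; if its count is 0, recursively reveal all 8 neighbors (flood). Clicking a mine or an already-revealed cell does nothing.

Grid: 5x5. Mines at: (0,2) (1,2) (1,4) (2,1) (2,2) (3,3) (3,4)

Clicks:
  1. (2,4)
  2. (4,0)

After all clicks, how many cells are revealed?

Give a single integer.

Click 1 (2,4) count=3: revealed 1 new [(2,4)] -> total=1
Click 2 (4,0) count=0: revealed 6 new [(3,0) (3,1) (3,2) (4,0) (4,1) (4,2)] -> total=7

Answer: 7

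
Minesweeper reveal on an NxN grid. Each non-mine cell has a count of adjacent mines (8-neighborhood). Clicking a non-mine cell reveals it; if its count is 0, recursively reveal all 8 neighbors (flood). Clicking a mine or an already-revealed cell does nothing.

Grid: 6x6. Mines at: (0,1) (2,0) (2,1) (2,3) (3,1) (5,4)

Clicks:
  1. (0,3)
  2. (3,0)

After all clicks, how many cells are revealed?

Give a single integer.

Click 1 (0,3) count=0: revealed 14 new [(0,2) (0,3) (0,4) (0,5) (1,2) (1,3) (1,4) (1,5) (2,4) (2,5) (3,4) (3,5) (4,4) (4,5)] -> total=14
Click 2 (3,0) count=3: revealed 1 new [(3,0)] -> total=15

Answer: 15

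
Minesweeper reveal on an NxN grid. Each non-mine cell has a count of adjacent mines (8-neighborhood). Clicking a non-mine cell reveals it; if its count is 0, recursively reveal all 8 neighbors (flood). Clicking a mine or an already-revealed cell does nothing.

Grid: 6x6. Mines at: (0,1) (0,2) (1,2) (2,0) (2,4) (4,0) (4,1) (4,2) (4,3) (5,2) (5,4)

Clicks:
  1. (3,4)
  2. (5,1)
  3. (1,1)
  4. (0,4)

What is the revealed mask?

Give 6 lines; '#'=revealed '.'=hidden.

Click 1 (3,4) count=2: revealed 1 new [(3,4)] -> total=1
Click 2 (5,1) count=4: revealed 1 new [(5,1)] -> total=2
Click 3 (1,1) count=4: revealed 1 new [(1,1)] -> total=3
Click 4 (0,4) count=0: revealed 6 new [(0,3) (0,4) (0,5) (1,3) (1,4) (1,5)] -> total=9

Answer: ...###
.#.###
......
....#.
......
.#....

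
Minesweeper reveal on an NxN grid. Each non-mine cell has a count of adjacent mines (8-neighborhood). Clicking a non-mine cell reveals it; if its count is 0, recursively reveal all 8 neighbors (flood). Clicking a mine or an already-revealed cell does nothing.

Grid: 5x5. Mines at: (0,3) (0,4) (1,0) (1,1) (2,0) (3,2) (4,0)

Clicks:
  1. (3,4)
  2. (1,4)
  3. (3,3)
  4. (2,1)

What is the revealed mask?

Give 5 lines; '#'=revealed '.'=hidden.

Answer: .....
...##
.#.##
...##
...##

Derivation:
Click 1 (3,4) count=0: revealed 8 new [(1,3) (1,4) (2,3) (2,4) (3,3) (3,4) (4,3) (4,4)] -> total=8
Click 2 (1,4) count=2: revealed 0 new [(none)] -> total=8
Click 3 (3,3) count=1: revealed 0 new [(none)] -> total=8
Click 4 (2,1) count=4: revealed 1 new [(2,1)] -> total=9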